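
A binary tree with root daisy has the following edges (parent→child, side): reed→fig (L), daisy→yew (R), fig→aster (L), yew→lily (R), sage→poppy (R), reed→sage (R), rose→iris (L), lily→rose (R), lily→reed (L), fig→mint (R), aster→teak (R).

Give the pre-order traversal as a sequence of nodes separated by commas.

daisy, yew, lily, reed, fig, aster, teak, mint, sage, poppy, rose, iris

Pre-order visits the node, then its left subtree, then its right subtree.
Visit daisy.
At daisy: no left child.
At daisy: go right to yew.
  Visit yew.
  At yew: no left child.
  At yew: go right to lily.
    Visit lily.
    At lily: go left to reed.
      Visit reed.
      At reed: go left to fig.
        Visit fig.
        At fig: go left to aster.
          Visit aster.
          At aster: no left child.
          At aster: go right to teak.
            teak is a leaf — visit teak.
        At fig: go right to mint.
          mint is a leaf — visit mint.
      At reed: go right to sage.
        Visit sage.
        At sage: no left child.
        At sage: go right to poppy.
          poppy is a leaf — visit poppy.
    At lily: go right to rose.
      Visit rose.
      At rose: go left to iris.
        iris is a leaf — visit iris.
      At rose: no right child.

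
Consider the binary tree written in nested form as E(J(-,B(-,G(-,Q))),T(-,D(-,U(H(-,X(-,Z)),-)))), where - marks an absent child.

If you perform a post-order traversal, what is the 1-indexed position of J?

4

Post-order visits the left subtree, then the right subtree, then the node.
At E: go left to J.
  At J: no left child.
  At J: go right to B.
    At B: no left child.
    At B: go right to G.
      At G: no left child.
      At G: go right to Q.
        Q is a leaf — visit Q.
      Visit G.
    Visit B.
  Visit J.
At E: go right to T.
  At T: no left child.
  At T: go right to D.
    At D: no left child.
    At D: go right to U.
      At U: go left to H.
        At H: no left child.
        At H: go right to X.
          At X: no left child.
          At X: go right to Z.
            Z is a leaf — visit Z.
          Visit X.
        Visit H.
      At U: no right child.
      Visit U.
    Visit D.
  Visit T.
Visit E.
Full post-order sequence: Q, G, B, J, Z, X, H, U, D, T, E.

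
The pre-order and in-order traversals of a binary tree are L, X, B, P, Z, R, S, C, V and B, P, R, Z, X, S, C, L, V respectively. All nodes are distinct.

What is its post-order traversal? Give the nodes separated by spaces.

R Z P B C S X V L

The first element of pre-order is the root; it splits in-order into left and right subtrees.
Root L: left subtree has 7 nodes {B, P, R, Z, X, S, C}, right has 1 {V}.
  Root X: left subtree has 4 nodes {B, P, R, Z}, right has 2 {S, C}.
    Root B: left subtree has 0 nodes { }, right has 3 {P, R, Z}.
      Root P: left subtree has 0 nodes { }, right has 2 {R, Z}.
        Root Z: left subtree has 1 node {R}, right has 0 { }.
    Root S: left subtree has 0 nodes { }, right has 1 {C}.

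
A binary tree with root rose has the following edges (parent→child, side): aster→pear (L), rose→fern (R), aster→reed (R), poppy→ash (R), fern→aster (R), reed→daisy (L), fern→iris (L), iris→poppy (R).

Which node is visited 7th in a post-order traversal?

aster

Post-order visits the left subtree, then the right subtree, then the node.
At rose: no left child.
At rose: go right to fern.
  At fern: go left to iris.
    At iris: no left child.
    At iris: go right to poppy.
      At poppy: no left child.
      At poppy: go right to ash.
        ash is a leaf — visit ash.
      Visit poppy.
    Visit iris.
  At fern: go right to aster.
    At aster: go left to pear.
      pear is a leaf — visit pear.
    At aster: go right to reed.
      At reed: go left to daisy.
        daisy is a leaf — visit daisy.
      At reed: no right child.
      Visit reed.
    Visit aster.
  Visit fern.
Visit rose.
Full post-order sequence: ash, poppy, iris, pear, daisy, reed, aster, fern, rose.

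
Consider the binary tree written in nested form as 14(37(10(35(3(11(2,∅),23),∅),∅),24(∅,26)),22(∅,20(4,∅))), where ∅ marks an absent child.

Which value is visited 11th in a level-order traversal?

Level-order visits nodes level by level from the root, left to right within each level.
Level 0: 14
Level 1: 37, 22
Level 2: 10, 24, 20
Level 3: 35, 26, 4
Level 4: 3
Level 5: 11, 23
Level 6: 2
Full level-order sequence: 14, 37, 22, 10, 24, 20, 35, 26, 4, 3, 11, 23, 2.

11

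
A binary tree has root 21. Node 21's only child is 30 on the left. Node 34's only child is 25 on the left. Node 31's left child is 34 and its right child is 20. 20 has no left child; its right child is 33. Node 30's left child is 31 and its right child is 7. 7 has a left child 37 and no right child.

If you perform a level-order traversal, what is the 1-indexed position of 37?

7

Level-order visits nodes level by level from the root, left to right within each level.
Level 0: 21
Level 1: 30
Level 2: 31, 7
Level 3: 34, 20, 37
Level 4: 25, 33
Full level-order sequence: 21, 30, 31, 7, 34, 20, 37, 25, 33.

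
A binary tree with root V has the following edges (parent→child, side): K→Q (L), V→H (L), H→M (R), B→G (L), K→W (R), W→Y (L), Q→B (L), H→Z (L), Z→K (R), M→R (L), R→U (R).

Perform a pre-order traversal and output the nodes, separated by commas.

Pre-order visits the node, then its left subtree, then its right subtree.
Visit V.
At V: go left to H.
  Visit H.
  At H: go left to Z.
    Visit Z.
    At Z: no left child.
    At Z: go right to K.
      Visit K.
      At K: go left to Q.
        Visit Q.
        At Q: go left to B.
          Visit B.
          At B: go left to G.
            G is a leaf — visit G.
          At B: no right child.
        At Q: no right child.
      At K: go right to W.
        Visit W.
        At W: go left to Y.
          Y is a leaf — visit Y.
        At W: no right child.
  At H: go right to M.
    Visit M.
    At M: go left to R.
      Visit R.
      At R: no left child.
      At R: go right to U.
        U is a leaf — visit U.
    At M: no right child.
At V: no right child.

V, H, Z, K, Q, B, G, W, Y, M, R, U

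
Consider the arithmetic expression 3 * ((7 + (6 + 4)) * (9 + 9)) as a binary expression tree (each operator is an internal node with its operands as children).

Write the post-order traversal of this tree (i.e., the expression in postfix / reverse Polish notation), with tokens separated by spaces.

Post-order on an expression tree gives postfix notation: for each operator, emit left operand, right operand, then the operator.

3 7 6 4 + + 9 9 + * *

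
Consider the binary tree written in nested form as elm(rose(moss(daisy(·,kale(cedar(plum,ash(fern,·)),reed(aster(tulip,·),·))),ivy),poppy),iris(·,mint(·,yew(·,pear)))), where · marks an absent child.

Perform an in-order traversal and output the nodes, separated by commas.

In-order visits the left subtree, then the node, then the right subtree.
At elm: go left to rose.
  At rose: go left to moss.
    At moss: go left to daisy.
      At daisy: no left child.
      Visit daisy.
      At daisy: go right to kale.
        At kale: go left to cedar.
          At cedar: go left to plum.
            plum is a leaf — visit plum.
          Visit cedar.
          At cedar: go right to ash.
            At ash: go left to fern.
              fern is a leaf — visit fern.
            Visit ash.
            At ash: no right child.
        Visit kale.
        At kale: go right to reed.
          At reed: go left to aster.
            At aster: go left to tulip.
              tulip is a leaf — visit tulip.
            Visit aster.
            At aster: no right child.
          Visit reed.
          At reed: no right child.
    Visit moss.
    At moss: go right to ivy.
      ivy is a leaf — visit ivy.
  Visit rose.
  At rose: go right to poppy.
    poppy is a leaf — visit poppy.
Visit elm.
At elm: go right to iris.
  At iris: no left child.
  Visit iris.
  At iris: go right to mint.
    At mint: no left child.
    Visit mint.
    At mint: go right to yew.
      At yew: no left child.
      Visit yew.
      At yew: go right to pear.
        pear is a leaf — visit pear.

daisy, plum, cedar, fern, ash, kale, tulip, aster, reed, moss, ivy, rose, poppy, elm, iris, mint, yew, pear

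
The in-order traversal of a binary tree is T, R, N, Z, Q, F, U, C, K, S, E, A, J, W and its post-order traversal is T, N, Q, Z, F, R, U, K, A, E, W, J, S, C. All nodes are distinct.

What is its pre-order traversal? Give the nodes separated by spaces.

The last element of post-order is the root; it splits in-order into left and right subtrees.
Root C: left subtree has 7 nodes {T, R, N, Z, Q, F, U}, right has 6 {K, S, E, A, J, W}.
  Root U: left subtree has 6 nodes {T, R, N, Z, Q, F}, right has 0 { }.
    Root R: left subtree has 1 node {T}, right has 4 {N, Z, Q, F}.
      Root F: left subtree has 3 nodes {N, Z, Q}, right has 0 { }.
        Root Z: left subtree has 1 node {N}, right has 1 {Q}.
  Root S: left subtree has 1 node {K}, right has 4 {E, A, J, W}.
    Root J: left subtree has 2 nodes {E, A}, right has 1 {W}.
      Root E: left subtree has 0 nodes { }, right has 1 {A}.

C U R T F Z N Q S K J E A W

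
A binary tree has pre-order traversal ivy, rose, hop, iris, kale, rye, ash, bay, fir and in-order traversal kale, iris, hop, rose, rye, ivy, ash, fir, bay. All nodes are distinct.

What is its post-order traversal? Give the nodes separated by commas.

The first element of pre-order is the root; it splits in-order into left and right subtrees.
Root ivy: left subtree has 5 nodes {kale, iris, hop, rose, rye}, right has 3 {ash, fir, bay}.
  Root rose: left subtree has 3 nodes {kale, iris, hop}, right has 1 {rye}.
    Root hop: left subtree has 2 nodes {kale, iris}, right has 0 { }.
      Root iris: left subtree has 1 node {kale}, right has 0 { }.
  Root ash: left subtree has 0 nodes { }, right has 2 {fir, bay}.
    Root bay: left subtree has 1 node {fir}, right has 0 { }.

kale, iris, hop, rye, rose, fir, bay, ash, ivy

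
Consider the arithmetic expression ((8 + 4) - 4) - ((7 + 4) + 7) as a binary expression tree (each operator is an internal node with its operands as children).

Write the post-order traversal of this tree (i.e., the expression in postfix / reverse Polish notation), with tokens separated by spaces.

8 4 + 4 - 7 4 + 7 + -

Post-order on an expression tree gives postfix notation: for each operator, emit left operand, right operand, then the operator.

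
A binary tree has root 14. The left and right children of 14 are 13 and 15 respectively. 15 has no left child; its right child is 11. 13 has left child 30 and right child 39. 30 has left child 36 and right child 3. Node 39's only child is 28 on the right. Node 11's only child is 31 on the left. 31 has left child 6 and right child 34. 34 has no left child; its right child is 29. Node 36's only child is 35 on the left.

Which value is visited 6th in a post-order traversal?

39

Post-order visits the left subtree, then the right subtree, then the node.
At 14: go left to 13.
  At 13: go left to 30.
    At 30: go left to 36.
      At 36: go left to 35.
        35 is a leaf — visit 35.
      At 36: no right child.
      Visit 36.
    At 30: go right to 3.
      3 is a leaf — visit 3.
    Visit 30.
  At 13: go right to 39.
    At 39: no left child.
    At 39: go right to 28.
      28 is a leaf — visit 28.
    Visit 39.
  Visit 13.
At 14: go right to 15.
  At 15: no left child.
  At 15: go right to 11.
    At 11: go left to 31.
      At 31: go left to 6.
        6 is a leaf — visit 6.
      At 31: go right to 34.
        At 34: no left child.
        At 34: go right to 29.
          29 is a leaf — visit 29.
        Visit 34.
      Visit 31.
    At 11: no right child.
    Visit 11.
  Visit 15.
Visit 14.
Full post-order sequence: 35, 36, 3, 30, 28, 39, 13, 6, 29, 34, 31, 11, 15, 14.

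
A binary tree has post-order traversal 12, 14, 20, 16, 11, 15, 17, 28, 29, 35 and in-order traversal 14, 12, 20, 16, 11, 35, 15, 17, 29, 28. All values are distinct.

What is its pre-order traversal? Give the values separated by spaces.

The last element of post-order is the root; it splits in-order into left and right subtrees.
Root 35: left subtree has 5 nodes {14, 12, 20, 16, 11}, right has 4 {15, 17, 29, 28}.
  Root 11: left subtree has 4 nodes {14, 12, 20, 16}, right has 0 { }.
    Root 16: left subtree has 3 nodes {14, 12, 20}, right has 0 { }.
      Root 20: left subtree has 2 nodes {14, 12}, right has 0 { }.
        Root 14: left subtree has 0 nodes { }, right has 1 {12}.
  Root 29: left subtree has 2 nodes {15, 17}, right has 1 {28}.
    Root 17: left subtree has 1 node {15}, right has 0 { }.

35 11 16 20 14 12 29 17 15 28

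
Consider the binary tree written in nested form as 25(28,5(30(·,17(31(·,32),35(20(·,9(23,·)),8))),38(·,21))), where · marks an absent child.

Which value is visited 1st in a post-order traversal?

28

Post-order visits the left subtree, then the right subtree, then the node.
At 25: go left to 28.
  28 is a leaf — visit 28.
At 25: go right to 5.
  At 5: go left to 30.
    At 30: no left child.
    At 30: go right to 17.
      At 17: go left to 31.
        At 31: no left child.
        At 31: go right to 32.
          32 is a leaf — visit 32.
        Visit 31.
      At 17: go right to 35.
        At 35: go left to 20.
          At 20: no left child.
          At 20: go right to 9.
            At 9: go left to 23.
              23 is a leaf — visit 23.
            At 9: no right child.
            Visit 9.
          Visit 20.
        At 35: go right to 8.
          8 is a leaf — visit 8.
        Visit 35.
      Visit 17.
    Visit 30.
  At 5: go right to 38.
    At 38: no left child.
    At 38: go right to 21.
      21 is a leaf — visit 21.
    Visit 38.
  Visit 5.
Visit 25.
Full post-order sequence: 28, 32, 31, 23, 9, 20, 8, 35, 17, 30, 21, 38, 5, 25.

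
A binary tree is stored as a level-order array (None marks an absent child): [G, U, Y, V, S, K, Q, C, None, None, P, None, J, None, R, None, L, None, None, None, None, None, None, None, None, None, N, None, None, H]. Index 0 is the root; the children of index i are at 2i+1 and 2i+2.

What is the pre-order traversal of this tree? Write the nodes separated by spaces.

Pre-order visits the node, then its left subtree, then its right subtree.
Visit G.
At G: go left to U.
  Visit U.
  At U: go left to V.
    Visit V.
    At V: go left to C.
      Visit C.
      At C: no left child.
      At C: go right to L.
        L is a leaf — visit L.
    At V: no right child.
  At U: go right to S.
    Visit S.
    At S: no left child.
    At S: go right to P.
      P is a leaf — visit P.
At G: go right to Y.
  Visit Y.
  At Y: go left to K.
    Visit K.
    At K: no left child.
    At K: go right to J.
      Visit J.
      At J: no left child.
      At J: go right to N.
        N is a leaf — visit N.
  At Y: go right to Q.
    Visit Q.
    At Q: no left child.
    At Q: go right to R.
      Visit R.
      At R: go left to H.
        H is a leaf — visit H.
      At R: no right child.

G U V C L S P Y K J N Q R H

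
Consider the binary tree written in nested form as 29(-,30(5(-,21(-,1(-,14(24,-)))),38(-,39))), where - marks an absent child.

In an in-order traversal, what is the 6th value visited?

In-order visits the left subtree, then the node, then the right subtree.
At 29: no left child.
Visit 29.
At 29: go right to 30.
  At 30: go left to 5.
    At 5: no left child.
    Visit 5.
    At 5: go right to 21.
      At 21: no left child.
      Visit 21.
      At 21: go right to 1.
        At 1: no left child.
        Visit 1.
        At 1: go right to 14.
          At 14: go left to 24.
            24 is a leaf — visit 24.
          Visit 14.
          At 14: no right child.
  Visit 30.
  At 30: go right to 38.
    At 38: no left child.
    Visit 38.
    At 38: go right to 39.
      39 is a leaf — visit 39.
Full in-order sequence: 29, 5, 21, 1, 24, 14, 30, 38, 39.

14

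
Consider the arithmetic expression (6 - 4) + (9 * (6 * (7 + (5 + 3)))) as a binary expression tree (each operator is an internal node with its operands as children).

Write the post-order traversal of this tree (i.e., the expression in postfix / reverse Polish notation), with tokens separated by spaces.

Post-order on an expression tree gives postfix notation: for each operator, emit left operand, right operand, then the operator.

6 4 - 9 6 7 5 3 + + * * +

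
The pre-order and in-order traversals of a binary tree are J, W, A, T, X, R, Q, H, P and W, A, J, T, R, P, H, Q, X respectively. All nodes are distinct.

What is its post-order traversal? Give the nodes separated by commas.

A, W, P, H, Q, R, X, T, J

The first element of pre-order is the root; it splits in-order into left and right subtrees.
Root J: left subtree has 2 nodes {W, A}, right has 6 {T, R, P, H, Q, X}.
  Root W: left subtree has 0 nodes { }, right has 1 {A}.
  Root T: left subtree has 0 nodes { }, right has 5 {R, P, H, Q, X}.
    Root X: left subtree has 4 nodes {R, P, H, Q}, right has 0 { }.
      Root R: left subtree has 0 nodes { }, right has 3 {P, H, Q}.
        Root Q: left subtree has 2 nodes {P, H}, right has 0 { }.
          Root H: left subtree has 1 node {P}, right has 0 { }.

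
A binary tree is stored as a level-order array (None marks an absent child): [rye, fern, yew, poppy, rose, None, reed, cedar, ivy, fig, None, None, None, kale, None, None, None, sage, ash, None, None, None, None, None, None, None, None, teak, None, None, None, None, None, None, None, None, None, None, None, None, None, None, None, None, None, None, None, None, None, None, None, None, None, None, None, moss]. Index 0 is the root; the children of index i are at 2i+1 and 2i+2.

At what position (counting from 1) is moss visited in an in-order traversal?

11

In-order visits the left subtree, then the node, then the right subtree.
At rye: go left to fern.
  At fern: go left to poppy.
    At poppy: go left to cedar.
      cedar is a leaf — visit cedar.
    Visit poppy.
    At poppy: go right to ivy.
      At ivy: go left to sage.
        sage is a leaf — visit sage.
      Visit ivy.
      At ivy: go right to ash.
        ash is a leaf — visit ash.
  Visit fern.
  At fern: go right to rose.
    At rose: go left to fig.
      fig is a leaf — visit fig.
    Visit rose.
    At rose: no right child.
Visit rye.
At rye: go right to yew.
  At yew: no left child.
  Visit yew.
  At yew: go right to reed.
    At reed: go left to kale.
      At kale: go left to teak.
        At teak: go left to moss.
          moss is a leaf — visit moss.
        Visit teak.
        At teak: no right child.
      Visit kale.
      At kale: no right child.
    Visit reed.
    At reed: no right child.
Full in-order sequence: cedar, poppy, sage, ivy, ash, fern, fig, rose, rye, yew, moss, teak, kale, reed.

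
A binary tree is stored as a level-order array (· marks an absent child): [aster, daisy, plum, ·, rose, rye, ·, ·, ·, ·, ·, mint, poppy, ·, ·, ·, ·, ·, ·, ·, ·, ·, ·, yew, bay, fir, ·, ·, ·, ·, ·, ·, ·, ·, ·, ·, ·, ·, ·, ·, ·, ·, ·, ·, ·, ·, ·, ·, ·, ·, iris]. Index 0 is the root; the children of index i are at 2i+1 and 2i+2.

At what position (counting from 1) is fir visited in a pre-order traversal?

Pre-order visits the node, then its left subtree, then its right subtree.
Visit aster.
At aster: go left to daisy.
  Visit daisy.
  At daisy: no left child.
  At daisy: go right to rose.
    rose is a leaf — visit rose.
At aster: go right to plum.
  Visit plum.
  At plum: go left to rye.
    Visit rye.
    At rye: go left to mint.
      Visit mint.
      At mint: go left to yew.
        yew is a leaf — visit yew.
      At mint: go right to bay.
        Visit bay.
        At bay: no left child.
        At bay: go right to iris.
          iris is a leaf — visit iris.
    At rye: go right to poppy.
      Visit poppy.
      At poppy: go left to fir.
        fir is a leaf — visit fir.
      At poppy: no right child.
  At plum: no right child.
Full pre-order sequence: aster, daisy, rose, plum, rye, mint, yew, bay, iris, poppy, fir.

11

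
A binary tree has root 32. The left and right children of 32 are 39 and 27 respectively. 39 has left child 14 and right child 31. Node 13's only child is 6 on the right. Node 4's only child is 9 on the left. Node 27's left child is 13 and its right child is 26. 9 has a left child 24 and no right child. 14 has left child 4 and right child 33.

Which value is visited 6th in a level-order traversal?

13

Level-order visits nodes level by level from the root, left to right within each level.
Level 0: 32
Level 1: 39, 27
Level 2: 14, 31, 13, 26
Level 3: 4, 33, 6
Level 4: 9
Level 5: 24
Full level-order sequence: 32, 39, 27, 14, 31, 13, 26, 4, 33, 6, 9, 24.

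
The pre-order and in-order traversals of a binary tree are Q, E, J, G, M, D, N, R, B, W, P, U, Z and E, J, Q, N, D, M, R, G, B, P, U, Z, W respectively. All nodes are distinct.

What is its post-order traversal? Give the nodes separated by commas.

The first element of pre-order is the root; it splits in-order into left and right subtrees.
Root Q: left subtree has 2 nodes {E, J}, right has 10 {N, D, M, R, G, B, P, U, Z, W}.
  Root E: left subtree has 0 nodes { }, right has 1 {J}.
  Root G: left subtree has 4 nodes {N, D, M, R}, right has 5 {B, P, U, Z, W}.
    Root M: left subtree has 2 nodes {N, D}, right has 1 {R}.
      Root D: left subtree has 1 node {N}, right has 0 { }.
    Root B: left subtree has 0 nodes { }, right has 4 {P, U, Z, W}.
      Root W: left subtree has 3 nodes {P, U, Z}, right has 0 { }.
        Root P: left subtree has 0 nodes { }, right has 2 {U, Z}.
          Root U: left subtree has 0 nodes { }, right has 1 {Z}.

J, E, N, D, R, M, Z, U, P, W, B, G, Q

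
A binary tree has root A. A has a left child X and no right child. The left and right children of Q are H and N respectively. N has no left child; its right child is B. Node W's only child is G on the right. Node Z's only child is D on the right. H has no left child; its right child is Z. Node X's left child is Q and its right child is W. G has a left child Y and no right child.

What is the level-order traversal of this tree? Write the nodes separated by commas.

Level-order visits nodes level by level from the root, left to right within each level.
Level 0: A
Level 1: X
Level 2: Q, W
Level 3: H, N, G
Level 4: Z, B, Y
Level 5: D

A, X, Q, W, H, N, G, Z, B, Y, D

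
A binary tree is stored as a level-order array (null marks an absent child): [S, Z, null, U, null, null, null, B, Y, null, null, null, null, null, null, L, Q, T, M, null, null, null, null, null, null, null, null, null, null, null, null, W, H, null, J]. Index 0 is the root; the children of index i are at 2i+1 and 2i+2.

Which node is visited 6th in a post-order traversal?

Post-order visits the left subtree, then the right subtree, then the node.
At S: go left to Z.
  At Z: go left to U.
    At U: go left to B.
      At B: go left to L.
        At L: go left to W.
          W is a leaf — visit W.
        At L: go right to H.
          H is a leaf — visit H.
        Visit L.
      At B: go right to Q.
        At Q: no left child.
        At Q: go right to J.
          J is a leaf — visit J.
        Visit Q.
      Visit B.
    At U: go right to Y.
      At Y: go left to T.
        T is a leaf — visit T.
      At Y: go right to M.
        M is a leaf — visit M.
      Visit Y.
    Visit U.
  At Z: no right child.
  Visit Z.
At S: no right child.
Visit S.
Full post-order sequence: W, H, L, J, Q, B, T, M, Y, U, Z, S.

B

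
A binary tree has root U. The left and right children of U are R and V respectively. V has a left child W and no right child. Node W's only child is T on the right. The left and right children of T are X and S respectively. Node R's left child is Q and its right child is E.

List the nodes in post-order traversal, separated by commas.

Post-order visits the left subtree, then the right subtree, then the node.
At U: go left to R.
  At R: go left to Q.
    Q is a leaf — visit Q.
  At R: go right to E.
    E is a leaf — visit E.
  Visit R.
At U: go right to V.
  At V: go left to W.
    At W: no left child.
    At W: go right to T.
      At T: go left to X.
        X is a leaf — visit X.
      At T: go right to S.
        S is a leaf — visit S.
      Visit T.
    Visit W.
  At V: no right child.
  Visit V.
Visit U.

Q, E, R, X, S, T, W, V, U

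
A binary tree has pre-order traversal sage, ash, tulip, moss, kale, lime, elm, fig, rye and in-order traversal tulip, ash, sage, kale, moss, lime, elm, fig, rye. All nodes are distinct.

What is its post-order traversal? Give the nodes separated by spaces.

The first element of pre-order is the root; it splits in-order into left and right subtrees.
Root sage: left subtree has 2 nodes {tulip, ash}, right has 6 {kale, moss, lime, elm, fig, rye}.
  Root ash: left subtree has 1 node {tulip}, right has 0 { }.
  Root moss: left subtree has 1 node {kale}, right has 4 {lime, elm, fig, rye}.
    Root lime: left subtree has 0 nodes { }, right has 3 {elm, fig, rye}.
      Root elm: left subtree has 0 nodes { }, right has 2 {fig, rye}.
        Root fig: left subtree has 0 nodes { }, right has 1 {rye}.

tulip ash kale rye fig elm lime moss sage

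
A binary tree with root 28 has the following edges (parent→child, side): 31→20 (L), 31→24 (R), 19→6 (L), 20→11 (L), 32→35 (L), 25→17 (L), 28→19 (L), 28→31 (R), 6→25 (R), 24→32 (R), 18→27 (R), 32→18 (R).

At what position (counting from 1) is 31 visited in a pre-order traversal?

Pre-order visits the node, then its left subtree, then its right subtree.
Visit 28.
At 28: go left to 19.
  Visit 19.
  At 19: go left to 6.
    Visit 6.
    At 6: no left child.
    At 6: go right to 25.
      Visit 25.
      At 25: go left to 17.
        17 is a leaf — visit 17.
      At 25: no right child.
  At 19: no right child.
At 28: go right to 31.
  Visit 31.
  At 31: go left to 20.
    Visit 20.
    At 20: go left to 11.
      11 is a leaf — visit 11.
    At 20: no right child.
  At 31: go right to 24.
    Visit 24.
    At 24: no left child.
    At 24: go right to 32.
      Visit 32.
      At 32: go left to 35.
        35 is a leaf — visit 35.
      At 32: go right to 18.
        Visit 18.
        At 18: no left child.
        At 18: go right to 27.
          27 is a leaf — visit 27.
Full pre-order sequence: 28, 19, 6, 25, 17, 31, 20, 11, 24, 32, 35, 18, 27.

6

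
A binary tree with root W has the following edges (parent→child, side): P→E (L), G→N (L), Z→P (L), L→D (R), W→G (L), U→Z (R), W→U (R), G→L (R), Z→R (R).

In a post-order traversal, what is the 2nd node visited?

Post-order visits the left subtree, then the right subtree, then the node.
At W: go left to G.
  At G: go left to N.
    N is a leaf — visit N.
  At G: go right to L.
    At L: no left child.
    At L: go right to D.
      D is a leaf — visit D.
    Visit L.
  Visit G.
At W: go right to U.
  At U: no left child.
  At U: go right to Z.
    At Z: go left to P.
      At P: go left to E.
        E is a leaf — visit E.
      At P: no right child.
      Visit P.
    At Z: go right to R.
      R is a leaf — visit R.
    Visit Z.
  Visit U.
Visit W.
Full post-order sequence: N, D, L, G, E, P, R, Z, U, W.

D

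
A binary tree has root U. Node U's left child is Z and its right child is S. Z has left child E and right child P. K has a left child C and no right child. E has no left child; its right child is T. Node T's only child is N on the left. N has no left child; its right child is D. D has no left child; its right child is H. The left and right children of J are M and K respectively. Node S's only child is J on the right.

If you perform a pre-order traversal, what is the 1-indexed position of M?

11

Pre-order visits the node, then its left subtree, then its right subtree.
Visit U.
At U: go left to Z.
  Visit Z.
  At Z: go left to E.
    Visit E.
    At E: no left child.
    At E: go right to T.
      Visit T.
      At T: go left to N.
        Visit N.
        At N: no left child.
        At N: go right to D.
          Visit D.
          At D: no left child.
          At D: go right to H.
            H is a leaf — visit H.
      At T: no right child.
  At Z: go right to P.
    P is a leaf — visit P.
At U: go right to S.
  Visit S.
  At S: no left child.
  At S: go right to J.
    Visit J.
    At J: go left to M.
      M is a leaf — visit M.
    At J: go right to K.
      Visit K.
      At K: go left to C.
        C is a leaf — visit C.
      At K: no right child.
Full pre-order sequence: U, Z, E, T, N, D, H, P, S, J, M, K, C.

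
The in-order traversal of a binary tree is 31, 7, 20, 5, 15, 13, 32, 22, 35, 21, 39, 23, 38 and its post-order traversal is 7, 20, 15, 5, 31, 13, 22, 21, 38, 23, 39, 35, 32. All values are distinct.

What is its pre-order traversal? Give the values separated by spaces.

32 13 31 5 20 7 15 35 22 39 21 23 38

The last element of post-order is the root; it splits in-order into left and right subtrees.
Root 32: left subtree has 6 nodes {31, 7, 20, 5, 15, 13}, right has 6 {22, 35, 21, 39, 23, 38}.
  Root 13: left subtree has 5 nodes {31, 7, 20, 5, 15}, right has 0 { }.
    Root 31: left subtree has 0 nodes { }, right has 4 {7, 20, 5, 15}.
      Root 5: left subtree has 2 nodes {7, 20}, right has 1 {15}.
        Root 20: left subtree has 1 node {7}, right has 0 { }.
  Root 35: left subtree has 1 node {22}, right has 4 {21, 39, 23, 38}.
    Root 39: left subtree has 1 node {21}, right has 2 {23, 38}.
      Root 23: left subtree has 0 nodes { }, right has 1 {38}.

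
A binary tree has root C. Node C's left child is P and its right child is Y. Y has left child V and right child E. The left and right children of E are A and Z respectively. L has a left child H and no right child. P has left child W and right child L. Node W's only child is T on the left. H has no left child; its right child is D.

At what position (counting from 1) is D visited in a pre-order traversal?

7

Pre-order visits the node, then its left subtree, then its right subtree.
Visit C.
At C: go left to P.
  Visit P.
  At P: go left to W.
    Visit W.
    At W: go left to T.
      T is a leaf — visit T.
    At W: no right child.
  At P: go right to L.
    Visit L.
    At L: go left to H.
      Visit H.
      At H: no left child.
      At H: go right to D.
        D is a leaf — visit D.
    At L: no right child.
At C: go right to Y.
  Visit Y.
  At Y: go left to V.
    V is a leaf — visit V.
  At Y: go right to E.
    Visit E.
    At E: go left to A.
      A is a leaf — visit A.
    At E: go right to Z.
      Z is a leaf — visit Z.
Full pre-order sequence: C, P, W, T, L, H, D, Y, V, E, A, Z.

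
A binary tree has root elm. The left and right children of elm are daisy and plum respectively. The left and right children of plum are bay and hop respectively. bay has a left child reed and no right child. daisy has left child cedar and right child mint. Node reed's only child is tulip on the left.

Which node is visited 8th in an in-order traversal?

In-order visits the left subtree, then the node, then the right subtree.
At elm: go left to daisy.
  At daisy: go left to cedar.
    cedar is a leaf — visit cedar.
  Visit daisy.
  At daisy: go right to mint.
    mint is a leaf — visit mint.
Visit elm.
At elm: go right to plum.
  At plum: go left to bay.
    At bay: go left to reed.
      At reed: go left to tulip.
        tulip is a leaf — visit tulip.
      Visit reed.
      At reed: no right child.
    Visit bay.
    At bay: no right child.
  Visit plum.
  At plum: go right to hop.
    hop is a leaf — visit hop.
Full in-order sequence: cedar, daisy, mint, elm, tulip, reed, bay, plum, hop.

plum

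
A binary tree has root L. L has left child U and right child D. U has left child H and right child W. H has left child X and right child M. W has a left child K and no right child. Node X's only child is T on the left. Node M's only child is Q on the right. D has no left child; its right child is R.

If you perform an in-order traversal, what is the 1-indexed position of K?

7

In-order visits the left subtree, then the node, then the right subtree.
At L: go left to U.
  At U: go left to H.
    At H: go left to X.
      At X: go left to T.
        T is a leaf — visit T.
      Visit X.
      At X: no right child.
    Visit H.
    At H: go right to M.
      At M: no left child.
      Visit M.
      At M: go right to Q.
        Q is a leaf — visit Q.
  Visit U.
  At U: go right to W.
    At W: go left to K.
      K is a leaf — visit K.
    Visit W.
    At W: no right child.
Visit L.
At L: go right to D.
  At D: no left child.
  Visit D.
  At D: go right to R.
    R is a leaf — visit R.
Full in-order sequence: T, X, H, M, Q, U, K, W, L, D, R.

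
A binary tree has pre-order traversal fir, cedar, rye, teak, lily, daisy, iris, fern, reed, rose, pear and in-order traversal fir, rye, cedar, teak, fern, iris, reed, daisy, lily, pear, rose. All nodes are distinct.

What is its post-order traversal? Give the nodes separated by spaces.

The first element of pre-order is the root; it splits in-order into left and right subtrees.
Root fir: left subtree has 0 nodes { }, right has 10 {rye, cedar, teak, fern, iris, reed, daisy, lily, pear, rose}.
  Root cedar: left subtree has 1 node {rye}, right has 8 {teak, fern, iris, reed, daisy, lily, pear, rose}.
    Root teak: left subtree has 0 nodes { }, right has 7 {fern, iris, reed, daisy, lily, pear, rose}.
      Root lily: left subtree has 4 nodes {fern, iris, reed, daisy}, right has 2 {pear, rose}.
        Root daisy: left subtree has 3 nodes {fern, iris, reed}, right has 0 { }.
          Root iris: left subtree has 1 node {fern}, right has 1 {reed}.
        Root rose: left subtree has 1 node {pear}, right has 0 { }.

rye fern reed iris daisy pear rose lily teak cedar fir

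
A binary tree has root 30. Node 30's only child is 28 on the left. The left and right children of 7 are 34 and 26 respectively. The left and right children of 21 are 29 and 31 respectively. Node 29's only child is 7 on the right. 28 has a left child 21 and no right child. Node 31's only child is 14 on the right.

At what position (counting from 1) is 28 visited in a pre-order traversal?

2

Pre-order visits the node, then its left subtree, then its right subtree.
Visit 30.
At 30: go left to 28.
  Visit 28.
  At 28: go left to 21.
    Visit 21.
    At 21: go left to 29.
      Visit 29.
      At 29: no left child.
      At 29: go right to 7.
        Visit 7.
        At 7: go left to 34.
          34 is a leaf — visit 34.
        At 7: go right to 26.
          26 is a leaf — visit 26.
    At 21: go right to 31.
      Visit 31.
      At 31: no left child.
      At 31: go right to 14.
        14 is a leaf — visit 14.
  At 28: no right child.
At 30: no right child.
Full pre-order sequence: 30, 28, 21, 29, 7, 34, 26, 31, 14.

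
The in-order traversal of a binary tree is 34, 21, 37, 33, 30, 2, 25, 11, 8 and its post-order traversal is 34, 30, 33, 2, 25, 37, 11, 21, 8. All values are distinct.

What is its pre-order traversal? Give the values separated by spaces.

8 21 34 11 37 25 2 33 30

The last element of post-order is the root; it splits in-order into left and right subtrees.
Root 8: left subtree has 8 nodes {34, 21, 37, 33, 30, 2, 25, 11}, right has 0 { }.
  Root 21: left subtree has 1 node {34}, right has 6 {37, 33, 30, 2, 25, 11}.
    Root 11: left subtree has 5 nodes {37, 33, 30, 2, 25}, right has 0 { }.
      Root 37: left subtree has 0 nodes { }, right has 4 {33, 30, 2, 25}.
        Root 25: left subtree has 3 nodes {33, 30, 2}, right has 0 { }.
          Root 2: left subtree has 2 nodes {33, 30}, right has 0 { }.
            Root 33: left subtree has 0 nodes { }, right has 1 {30}.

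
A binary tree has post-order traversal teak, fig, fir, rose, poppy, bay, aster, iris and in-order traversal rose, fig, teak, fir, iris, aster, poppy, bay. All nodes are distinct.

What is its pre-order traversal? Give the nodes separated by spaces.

iris rose fir fig teak aster bay poppy

The last element of post-order is the root; it splits in-order into left and right subtrees.
Root iris: left subtree has 4 nodes {rose, fig, teak, fir}, right has 3 {aster, poppy, bay}.
  Root rose: left subtree has 0 nodes { }, right has 3 {fig, teak, fir}.
    Root fir: left subtree has 2 nodes {fig, teak}, right has 0 { }.
      Root fig: left subtree has 0 nodes { }, right has 1 {teak}.
  Root aster: left subtree has 0 nodes { }, right has 2 {poppy, bay}.
    Root bay: left subtree has 1 node {poppy}, right has 0 { }.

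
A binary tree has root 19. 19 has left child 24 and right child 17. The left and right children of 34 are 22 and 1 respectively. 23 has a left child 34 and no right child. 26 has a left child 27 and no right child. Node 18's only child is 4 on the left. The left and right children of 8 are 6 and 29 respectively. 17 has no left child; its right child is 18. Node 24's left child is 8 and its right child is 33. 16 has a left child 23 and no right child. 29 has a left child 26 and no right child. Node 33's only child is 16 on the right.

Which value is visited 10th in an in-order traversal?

1

In-order visits the left subtree, then the node, then the right subtree.
At 19: go left to 24.
  At 24: go left to 8.
    At 8: go left to 6.
      6 is a leaf — visit 6.
    Visit 8.
    At 8: go right to 29.
      At 29: go left to 26.
        At 26: go left to 27.
          27 is a leaf — visit 27.
        Visit 26.
        At 26: no right child.
      Visit 29.
      At 29: no right child.
  Visit 24.
  At 24: go right to 33.
    At 33: no left child.
    Visit 33.
    At 33: go right to 16.
      At 16: go left to 23.
        At 23: go left to 34.
          At 34: go left to 22.
            22 is a leaf — visit 22.
          Visit 34.
          At 34: go right to 1.
            1 is a leaf — visit 1.
        Visit 23.
        At 23: no right child.
      Visit 16.
      At 16: no right child.
Visit 19.
At 19: go right to 17.
  At 17: no left child.
  Visit 17.
  At 17: go right to 18.
    At 18: go left to 4.
      4 is a leaf — visit 4.
    Visit 18.
    At 18: no right child.
Full in-order sequence: 6, 8, 27, 26, 29, 24, 33, 22, 34, 1, 23, 16, 19, 17, 4, 18.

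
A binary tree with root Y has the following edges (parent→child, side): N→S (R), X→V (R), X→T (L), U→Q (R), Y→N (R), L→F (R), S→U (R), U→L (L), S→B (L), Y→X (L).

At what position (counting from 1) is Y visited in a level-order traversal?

Level-order visits nodes level by level from the root, left to right within each level.
Level 0: Y
Level 1: X, N
Level 2: T, V, S
Level 3: B, U
Level 4: L, Q
Level 5: F
Full level-order sequence: Y, X, N, T, V, S, B, U, L, Q, F.

1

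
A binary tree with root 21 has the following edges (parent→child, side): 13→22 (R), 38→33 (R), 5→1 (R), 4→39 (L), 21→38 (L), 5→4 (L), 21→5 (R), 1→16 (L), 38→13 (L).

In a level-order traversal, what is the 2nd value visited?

38

Level-order visits nodes level by level from the root, left to right within each level.
Level 0: 21
Level 1: 38, 5
Level 2: 13, 33, 4, 1
Level 3: 22, 39, 16
Full level-order sequence: 21, 38, 5, 13, 33, 4, 1, 22, 39, 16.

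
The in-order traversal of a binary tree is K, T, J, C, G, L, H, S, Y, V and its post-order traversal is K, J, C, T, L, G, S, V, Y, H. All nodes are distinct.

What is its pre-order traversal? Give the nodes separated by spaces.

The last element of post-order is the root; it splits in-order into left and right subtrees.
Root H: left subtree has 6 nodes {K, T, J, C, G, L}, right has 3 {S, Y, V}.
  Root G: left subtree has 4 nodes {K, T, J, C}, right has 1 {L}.
    Root T: left subtree has 1 node {K}, right has 2 {J, C}.
      Root C: left subtree has 1 node {J}, right has 0 { }.
  Root Y: left subtree has 1 node {S}, right has 1 {V}.

H G T K C J L Y S V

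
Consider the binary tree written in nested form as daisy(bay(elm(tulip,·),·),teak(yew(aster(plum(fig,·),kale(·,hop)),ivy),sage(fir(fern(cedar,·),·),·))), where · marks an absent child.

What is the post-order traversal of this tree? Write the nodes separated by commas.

tulip, elm, bay, fig, plum, hop, kale, aster, ivy, yew, cedar, fern, fir, sage, teak, daisy

Post-order visits the left subtree, then the right subtree, then the node.
At daisy: go left to bay.
  At bay: go left to elm.
    At elm: go left to tulip.
      tulip is a leaf — visit tulip.
    At elm: no right child.
    Visit elm.
  At bay: no right child.
  Visit bay.
At daisy: go right to teak.
  At teak: go left to yew.
    At yew: go left to aster.
      At aster: go left to plum.
        At plum: go left to fig.
          fig is a leaf — visit fig.
        At plum: no right child.
        Visit plum.
      At aster: go right to kale.
        At kale: no left child.
        At kale: go right to hop.
          hop is a leaf — visit hop.
        Visit kale.
      Visit aster.
    At yew: go right to ivy.
      ivy is a leaf — visit ivy.
    Visit yew.
  At teak: go right to sage.
    At sage: go left to fir.
      At fir: go left to fern.
        At fern: go left to cedar.
          cedar is a leaf — visit cedar.
        At fern: no right child.
        Visit fern.
      At fir: no right child.
      Visit fir.
    At sage: no right child.
    Visit sage.
  Visit teak.
Visit daisy.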